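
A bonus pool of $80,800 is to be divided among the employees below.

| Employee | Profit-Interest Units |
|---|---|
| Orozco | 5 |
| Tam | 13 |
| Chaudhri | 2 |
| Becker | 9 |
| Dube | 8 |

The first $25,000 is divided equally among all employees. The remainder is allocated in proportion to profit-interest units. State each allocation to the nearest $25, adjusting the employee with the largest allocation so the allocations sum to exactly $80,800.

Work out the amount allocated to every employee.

$25,000 shared equally gives $5,000 per employee.
Remainder $55,800 by profit-interest units (total 37): Orozco 7,540.54 → $7,550; Tam 19,605.41 → $19,600; Chaudhri 3,016.22 → $3,025; Becker 13,572.97 → $13,575; Dube 12,064.86 → $12,075.
Rounding difference −$25 on remainder applied to Tam.
Totals: Orozco $5,000 + $7,550 = $12,550; Tam $5,000 + $19,575 = $24,575; Chaudhri $5,000 + $3,025 = $8,025; Becker $5,000 + $13,575 = $18,575; Dube $5,000 + $12,075 = $17,075.

Orozco: $12,550; Tam: $24,575; Chaudhri: $8,025; Becker: $18,575; Dube: $17,075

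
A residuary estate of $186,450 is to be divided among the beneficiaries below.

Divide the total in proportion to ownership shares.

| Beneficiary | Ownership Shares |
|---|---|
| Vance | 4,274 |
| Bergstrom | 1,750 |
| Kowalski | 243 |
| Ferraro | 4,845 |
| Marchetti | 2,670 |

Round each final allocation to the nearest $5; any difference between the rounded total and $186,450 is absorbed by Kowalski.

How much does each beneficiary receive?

Combined ownership shares = 13,782.
Pro-rata amounts: Vance 4,274/13,782 × $186,450 = 57,820.88; Bergstrom 1,750/13,782 × $186,450 = 23,674.90; Kowalski 243/13,782 × $186,450 = 3,287.43; Ferraro 4,845/13,782 × $186,450 = 65,545.66; Marchetti 2,670/13,782 × $186,450 = 36,121.14.
After rounding ($5): Vance $57,820; Bergstrom $23,675; Kowalski $3,285; Ferraro $65,545; Marchetti $36,120. Sum = $186,445.
Difference $186,450 − $186,445 = +$5 applied to Kowalski: Kowalski becomes $3,290.

Vance: $57,820 | Bergstrom: $23,675 | Kowalski: $3,290 | Ferraro: $65,545 | Marchetti: $36,120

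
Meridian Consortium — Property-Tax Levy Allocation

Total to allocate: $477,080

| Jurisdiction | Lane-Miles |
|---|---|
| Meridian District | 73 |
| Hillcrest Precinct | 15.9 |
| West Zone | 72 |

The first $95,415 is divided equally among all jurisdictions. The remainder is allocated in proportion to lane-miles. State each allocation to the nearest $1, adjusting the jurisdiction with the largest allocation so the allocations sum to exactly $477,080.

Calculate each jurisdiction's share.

First tranche $95,415 split equally: $31,805 each.
Remainder $381,665 by lane-miles (total 160.9): Meridian District 173,160.63 → $173,161; Hillcrest Precinct 37,715.81 → $37,716; West Zone 170,788.56 → $170,789.
Rounding difference −$1 on remainder applied to Meridian District.
Totals: Meridian District $31,805 + $173,160 = $204,965; Hillcrest Precinct $31,805 + $37,716 = $69,521; West Zone $31,805 + $170,789 = $202,594.

Meridian District: $204,965 | Hillcrest Precinct: $69,521 | West Zone: $202,594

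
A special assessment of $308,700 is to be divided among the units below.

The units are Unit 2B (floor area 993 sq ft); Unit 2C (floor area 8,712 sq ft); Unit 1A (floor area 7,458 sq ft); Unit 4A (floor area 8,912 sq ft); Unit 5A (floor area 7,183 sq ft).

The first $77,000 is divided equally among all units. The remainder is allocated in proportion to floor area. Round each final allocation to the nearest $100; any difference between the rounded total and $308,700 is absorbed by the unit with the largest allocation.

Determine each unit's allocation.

Equal tier: $77,000 ÷ 5 = $15,400 apiece.
Remainder $231,700 by floor area (total 33,258): Unit 2B 6,917.98 → $6,900; Unit 2C 60,694.28 → $60,700; Unit 1A 51,957.98 → $52,000; Unit 4A 62,087.63 → $62,100; Unit 5A 50,042.13 → $50,000.
Totals: Unit 2B $15,400 + $6,900 = $22,300; Unit 2C $15,400 + $60,700 = $76,100; Unit 1A $15,400 + $52,000 = $67,400; Unit 4A $15,400 + $62,100 = $77,500; Unit 5A $15,400 + $50,000 = $65,400.

Unit 2B: $22,300 · Unit 2C: $76,100 · Unit 1A: $67,400 · Unit 4A: $77,500 · Unit 5A: $65,400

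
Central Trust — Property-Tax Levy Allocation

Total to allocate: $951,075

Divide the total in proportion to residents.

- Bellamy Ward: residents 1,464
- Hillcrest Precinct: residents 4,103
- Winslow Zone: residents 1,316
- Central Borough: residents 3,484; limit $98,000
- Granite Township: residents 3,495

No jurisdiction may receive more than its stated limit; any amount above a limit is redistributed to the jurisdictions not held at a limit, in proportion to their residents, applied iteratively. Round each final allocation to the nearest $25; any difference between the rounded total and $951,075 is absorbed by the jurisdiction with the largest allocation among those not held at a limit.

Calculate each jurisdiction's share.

Bellamy Ward: $120,350 · Hillcrest Precinct: $337,250 · Winslow Zone: $108,175 · Central Borough: $98,000 · Granite Township: $287,300

Combined residents = 13,862.
Unconstrained shares: Bellamy Ward 100,445.38; Hillcrest Precinct 281,507.77; Winslow Zone 90,291.06; Central Borough 239,038.04; Granite Township 239,792.75.
Held at cap: Central Borough ($98,000); residual $853,075 reallocated over remaining residents 10,378.
Redistributed shares: Bellamy Ward 120,341.28 → $120,350; Hillcrest Precinct 337,267.94 → $337,275; Winslow Zone 108,175.63 → $108,175; Granite Township 287,290.15 → $287,300.
Rounding difference −$25 applied to Hillcrest Precinct → $337,250.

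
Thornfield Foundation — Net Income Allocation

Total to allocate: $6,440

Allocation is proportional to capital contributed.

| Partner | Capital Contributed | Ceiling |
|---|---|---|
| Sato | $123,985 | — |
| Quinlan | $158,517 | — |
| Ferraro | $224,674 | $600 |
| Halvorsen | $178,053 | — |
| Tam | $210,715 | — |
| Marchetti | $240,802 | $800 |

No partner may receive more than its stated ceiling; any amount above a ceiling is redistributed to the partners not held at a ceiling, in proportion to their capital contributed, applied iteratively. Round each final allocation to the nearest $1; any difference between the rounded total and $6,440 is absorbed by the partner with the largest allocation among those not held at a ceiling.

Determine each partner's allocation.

Combined capital contributed = 1,136,746.
Proportional shares (ignoring caps): Sato 702.41; Quinlan 898.05; Ferraro 1,272.84; Halvorsen 1,008.72; Tam 1,193.76; Marchetti 1,364.21.
Capped: Ferraro ($600), Marchetti ($800); remaining pool $5,040 reallocated over remaining capital contributed 671,270.
Remaining shares: Sato 930.90 → $931; Quinlan 1,190.17 → $1,190; Halvorsen 1,336.85 → $1,337; Tam 1,582.08 → $1,582.

Sato: $931; Quinlan: $1,190; Ferraro: $600; Halvorsen: $1,337; Tam: $1,582; Marchetti: $800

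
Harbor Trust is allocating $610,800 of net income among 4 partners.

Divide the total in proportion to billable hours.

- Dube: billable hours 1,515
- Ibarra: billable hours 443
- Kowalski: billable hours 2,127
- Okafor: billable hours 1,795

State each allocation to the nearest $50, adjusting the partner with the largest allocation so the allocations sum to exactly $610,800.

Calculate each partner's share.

Dube: $157,350 | Ibarra: $46,000 | Kowalski: $221,000 | Okafor: $186,450

Billable hours total: 5,880.
Unrounded shares: Dube 1,515/5,880 × $610,800 = 157,374.49; Ibarra 443/5,880 × $610,800 = 46,017.76; Kowalski 2,127/5,880 × $610,800 = 220,947.55; Okafor 1,795/5,880 × $610,800 = 186,460.20.
At nearest $50: Dube $157,350; Ibarra $46,000; Kowalski $220,950; Okafor $186,450. Sum = $610,750.
Difference $610,800 − $610,750 = +$50 applied to largest allocation (Kowalski): Kowalski becomes $221,000.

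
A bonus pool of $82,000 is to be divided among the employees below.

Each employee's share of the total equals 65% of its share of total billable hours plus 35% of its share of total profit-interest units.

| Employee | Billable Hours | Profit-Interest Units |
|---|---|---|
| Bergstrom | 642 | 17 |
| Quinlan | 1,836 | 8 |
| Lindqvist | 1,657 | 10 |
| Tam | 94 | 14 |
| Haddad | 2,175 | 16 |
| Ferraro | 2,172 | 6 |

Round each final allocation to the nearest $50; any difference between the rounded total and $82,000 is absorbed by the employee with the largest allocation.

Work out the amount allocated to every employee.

Bergstrom: $10,850 | Quinlan: $14,650 | Lindqvist: $14,350 | Tam: $6,250 | Haddad: $20,000 | Ferraro: $15,900

Billable hours total 8,576; profit-interest units total 71.
Combined weights (65% billable hours + 35% profit-interest units): Bergstrom 0.1325; Quinlan 0.1786; Lindqvist 0.1749; Tam 0.0761; Haddad 0.2437; Ferraro 0.1942.
Pro-rata amounts: Bergstrom 10,861.87; Quinlan 14,644.58; Lindqvist 14,340.54; Tam 6,243.37; Haddad 19,985.27; Ferraro 15,924.37.
After rounding ($50): Bergstrom $10,850; Quinlan $14,650; Lindqvist $14,350; Tam $6,250; Haddad $20,000; Ferraro $15,900. Sum = $82,000.
Sum already equals the total — no adjustment.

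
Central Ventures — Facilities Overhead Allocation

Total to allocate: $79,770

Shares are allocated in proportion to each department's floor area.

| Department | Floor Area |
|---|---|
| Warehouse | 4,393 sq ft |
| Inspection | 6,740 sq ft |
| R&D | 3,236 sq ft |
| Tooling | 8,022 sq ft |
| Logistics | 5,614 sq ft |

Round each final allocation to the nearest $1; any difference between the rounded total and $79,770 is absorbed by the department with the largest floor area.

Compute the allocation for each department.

Warehouse: $12,513; Inspection: $19,198; R&D: $9,217; Tooling: $22,851; Logistics: $15,991

Floor area total: 28,005.
Proportional shares: Warehouse 4,393/28,005 × $79,770 = 12,513.11; Inspection 6,740/28,005 × $79,770 = 19,198.35; R&D 3,236/28,005 × $79,770 = 9,217.49; Tooling 8,022/28,005 × $79,770 = 22,850.02; Logistics 5,614/28,005 × $79,770 = 15,991.03.
After rounding ($1): Warehouse $12,513; Inspection $19,198; R&D $9,217; Tooling $22,850; Logistics $15,991. Sum = $79,769.
Difference $79,770 − $79,769 = +$1 applied to largest floor area (Tooling): Tooling becomes $22,851.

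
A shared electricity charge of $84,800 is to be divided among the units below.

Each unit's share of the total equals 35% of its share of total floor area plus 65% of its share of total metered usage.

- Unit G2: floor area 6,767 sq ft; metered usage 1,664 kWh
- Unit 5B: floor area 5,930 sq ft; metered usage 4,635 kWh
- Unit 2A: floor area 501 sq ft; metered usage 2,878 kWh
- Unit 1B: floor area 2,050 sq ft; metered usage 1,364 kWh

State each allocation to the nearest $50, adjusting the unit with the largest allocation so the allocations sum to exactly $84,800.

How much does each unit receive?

Totals — floor area 15,248, metered usage 10,541.
Composite weights (35% floor area + 65% metered usage): Unit G2 0.2579; Unit 5B 0.4219; Unit 2A 0.1890; Unit 1B 0.1312.
Raw shares: Unit G2 21,873.09; Unit 5B 35,779.56; Unit 2A 16,024.55; Unit 1B 11,122.79.
After rounding ($50): Unit G2 $21,850; Unit 5B $35,800; Unit 2A $16,000; Unit 1B $11,100. Sum = $84,750.
Difference $84,800 − $84,750 = +$50 applied to largest allocation (Unit 5B): Unit 5B becomes $35,850.

Unit G2: $21,850; Unit 5B: $35,850; Unit 2A: $16,000; Unit 1B: $11,100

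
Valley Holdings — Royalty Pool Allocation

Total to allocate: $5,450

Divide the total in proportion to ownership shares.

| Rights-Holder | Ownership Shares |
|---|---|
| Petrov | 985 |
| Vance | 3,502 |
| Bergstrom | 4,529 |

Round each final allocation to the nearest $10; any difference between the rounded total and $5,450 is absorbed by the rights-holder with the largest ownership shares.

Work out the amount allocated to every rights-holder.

Combined ownership shares = 985 + 3,502 + 4,529 = 9,016.
Pro-rata amounts: Petrov 595.41; Vance 2,116.89; Bergstrom 2,737.69.
After rounding ($10): Petrov $600; Vance $2,120; Bergstrom $2,740. Sum = $5,460.
Difference $5,450 − $5,460 = −$10 applied to largest ownership shares (Bergstrom): Bergstrom becomes $2,730.

Petrov: $600; Vance: $2,120; Bergstrom: $2,730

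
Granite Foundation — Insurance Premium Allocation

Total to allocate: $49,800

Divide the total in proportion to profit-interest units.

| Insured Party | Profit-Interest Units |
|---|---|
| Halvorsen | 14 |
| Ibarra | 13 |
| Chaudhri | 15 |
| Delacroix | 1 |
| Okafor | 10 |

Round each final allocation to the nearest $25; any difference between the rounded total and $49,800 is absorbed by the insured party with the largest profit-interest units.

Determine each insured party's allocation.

Halvorsen: $13,150 · Ibarra: $12,225 · Chaudhri: $14,075 · Delacroix: $950 · Okafor: $9,400

Combined profit-interest units = 53.
Pro-rata amounts: Halvorsen 14/53 × $49,800 = 13,154.72; Ibarra 13/53 × $49,800 = 12,215.09; Chaudhri 15/53 × $49,800 = 14,094.34; Delacroix 1/53 × $49,800 = 939.62; Okafor 10/53 × $49,800 = 9,396.23.
At nearest $25: Halvorsen $13,150; Ibarra $12,225; Chaudhri $14,100; Delacroix $950; Okafor $9,400. Sum = $49,825.
Difference $49,800 − $49,825 = −$25 applied to largest profit-interest units (Chaudhri): Chaudhri becomes $14,075.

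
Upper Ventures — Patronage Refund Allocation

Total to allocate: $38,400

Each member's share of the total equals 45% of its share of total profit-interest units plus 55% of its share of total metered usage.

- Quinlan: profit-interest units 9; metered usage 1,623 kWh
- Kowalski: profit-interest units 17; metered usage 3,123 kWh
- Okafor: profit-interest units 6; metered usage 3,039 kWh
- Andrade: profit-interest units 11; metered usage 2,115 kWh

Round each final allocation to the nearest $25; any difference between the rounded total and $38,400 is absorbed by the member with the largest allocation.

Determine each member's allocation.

Totals — profit-interest units 43, metered usage 9,900.
Blended shares (45% profit-interest units + 55% metered usage): Quinlan 0.1844; Kowalski 0.3514; Okafor 0.2316; Andrade 0.2326.
Pro-rata amounts: Quinlan 7,079.14; Kowalski 13,494.03; Okafor 8,894.36; Andrade 8,932.47.
Rounded to nearest $25: Quinlan $7,075; Kowalski $13,500; Okafor $8,900; Andrade $8,925. Sum = $38,400.
Sum already equals the total — no adjustment.

Quinlan: $7,075; Kowalski: $13,500; Okafor: $8,900; Andrade: $8,925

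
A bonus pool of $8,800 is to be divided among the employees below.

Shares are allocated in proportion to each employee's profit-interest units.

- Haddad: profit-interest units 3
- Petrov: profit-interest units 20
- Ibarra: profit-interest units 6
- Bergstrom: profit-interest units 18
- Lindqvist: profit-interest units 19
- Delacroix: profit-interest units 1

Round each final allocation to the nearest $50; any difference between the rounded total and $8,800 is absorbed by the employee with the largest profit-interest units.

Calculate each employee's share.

Haddad: $400 | Petrov: $2,600 | Ibarra: $800 | Bergstrom: $2,350 | Lindqvist: $2,500 | Delacroix: $150

Profit-interest units total: 67.
Pro-rata amounts: Haddad 3/67 × $8,800 = 394.03; Petrov 20/67 × $8,800 = 2,626.87; Ibarra 6/67 × $8,800 = 788.06; Bergstrom 18/67 × $8,800 = 2,364.18; Lindqvist 19/67 × $8,800 = 2,495.52; Delacroix 1/67 × $8,800 = 131.34.
After rounding ($50): Haddad $400; Petrov $2,650; Ibarra $800; Bergstrom $2,350; Lindqvist $2,500; Delacroix $150. Sum = $8,850.
Difference $8,800 − $8,850 = −$50 applied to largest profit-interest units (Petrov): Petrov becomes $2,600.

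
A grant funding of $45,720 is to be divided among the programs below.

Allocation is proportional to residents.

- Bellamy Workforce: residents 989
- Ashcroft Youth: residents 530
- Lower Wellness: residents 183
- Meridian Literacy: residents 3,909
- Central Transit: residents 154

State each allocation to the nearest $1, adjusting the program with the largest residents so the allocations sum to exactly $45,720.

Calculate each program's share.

Combined residents = 989 + 530 + 183 + 3,909 + 154 = 5,765.
Raw shares: Bellamy Workforce 7,843.38; Ashcroft Youth 4,203.23; Lower Wellness 1,451.30; Meridian Literacy 31,000.78; Central Transit 1,221.31.
After rounding ($1): Bellamy Workforce $7,843; Ashcroft Youth $4,203; Lower Wellness $1,451; Meridian Literacy $31,001; Central Transit $1,221. Sum = $45,719.
Difference $45,720 − $45,719 = +$1 applied to largest residents (Meridian Literacy): Meridian Literacy becomes $31,002.

Bellamy Workforce: $7,843 | Ashcroft Youth: $4,203 | Lower Wellness: $1,451 | Meridian Literacy: $31,002 | Central Transit: $1,221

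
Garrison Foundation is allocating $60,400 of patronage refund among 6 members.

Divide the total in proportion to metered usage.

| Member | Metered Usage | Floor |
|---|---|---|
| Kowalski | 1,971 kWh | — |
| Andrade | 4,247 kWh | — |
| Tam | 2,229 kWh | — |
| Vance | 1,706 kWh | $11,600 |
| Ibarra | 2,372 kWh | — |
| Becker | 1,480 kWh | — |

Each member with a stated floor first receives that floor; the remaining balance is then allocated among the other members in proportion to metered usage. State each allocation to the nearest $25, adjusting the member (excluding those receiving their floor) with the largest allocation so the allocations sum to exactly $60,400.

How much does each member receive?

Fund the minimums — Vance $11,600. Balance $48,800.
Balance split over remaining metered usage 12,299: Kowalski 7,820.54 → $7,825; Andrade 16,851.26 → $16,850; Tam 8,844.23 → $8,850; Ibarra 9,411.63 → $9,400; Becker 5,872.35 → $5,875.

Kowalski: $7,825 | Andrade: $16,850 | Tam: $8,850 | Vance: $11,600 | Ibarra: $9,400 | Becker: $5,875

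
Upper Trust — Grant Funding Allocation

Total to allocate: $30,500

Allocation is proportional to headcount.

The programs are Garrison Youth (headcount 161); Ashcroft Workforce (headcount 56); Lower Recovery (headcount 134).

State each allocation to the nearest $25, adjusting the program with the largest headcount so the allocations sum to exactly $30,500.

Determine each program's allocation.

Total headcount = 351.
Pro-rata amounts: Garrison Youth 161/351 × $30,500 = 13,990.03; Ashcroft Workforce 56/351 × $30,500 = 4,866.10; Lower Recovery 134/351 × $30,500 = 11,643.87.
At nearest $25: Garrison Youth $14,000; Ashcroft Workforce $4,875; Lower Recovery $11,650. Sum = $30,525.
Difference $30,500 − $30,525 = −$25 applied to largest headcount (Garrison Youth): Garrison Youth becomes $13,975.

Garrison Youth: $13,975 · Ashcroft Workforce: $4,875 · Lower Recovery: $11,650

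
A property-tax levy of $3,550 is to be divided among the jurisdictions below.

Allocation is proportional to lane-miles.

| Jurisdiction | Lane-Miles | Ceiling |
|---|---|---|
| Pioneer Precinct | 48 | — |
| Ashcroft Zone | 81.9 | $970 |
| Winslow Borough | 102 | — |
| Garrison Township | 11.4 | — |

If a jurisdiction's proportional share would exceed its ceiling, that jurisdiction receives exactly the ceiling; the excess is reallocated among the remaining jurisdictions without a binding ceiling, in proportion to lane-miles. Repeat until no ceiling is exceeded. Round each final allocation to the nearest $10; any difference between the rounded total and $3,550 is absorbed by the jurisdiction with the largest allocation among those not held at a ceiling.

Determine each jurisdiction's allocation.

Pioneer Precinct: $770 | Ashcroft Zone: $970 | Winslow Borough: $1,630 | Garrison Township: $180

Sum of lane-miles: 243.3.
Unconstrained shares: Pioneer Precinct 700.37; Ashcroft Zone 1,195.01; Winslow Borough 1,488.29; Garrison Township 166.34.
Capped: Ashcroft Zone ($970); balance $2,580 reallocated over remaining lane-miles 161.4.
Remaining shares: Pioneer Precinct 767.29 → $770; Winslow Borough 1,630.48 → $1,630; Garrison Township 182.23 → $180.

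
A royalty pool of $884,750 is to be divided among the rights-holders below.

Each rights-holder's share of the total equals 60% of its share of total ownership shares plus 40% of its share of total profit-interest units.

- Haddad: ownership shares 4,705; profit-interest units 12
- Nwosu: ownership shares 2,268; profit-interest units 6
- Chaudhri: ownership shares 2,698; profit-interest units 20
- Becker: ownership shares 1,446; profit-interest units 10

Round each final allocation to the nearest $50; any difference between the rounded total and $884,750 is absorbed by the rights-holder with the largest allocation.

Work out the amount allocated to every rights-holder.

Haddad: $313,100 | Nwosu: $152,550 | Chaudhri: $276,300 | Becker: $142,800

Ownership shares total 11,117; profit-interest units total 48.
Composite weights (60% ownership shares + 40% profit-interest units): Haddad 0.3539; Nwosu 0.1724; Chaudhri 0.3123; Becker 0.1614.
Unrounded shares: Haddad 313,144.36; Nwosu 152,537.20; Chaudhri 276,291.05; Becker 142,777.39.
After rounding ($50): Haddad $313,150; Nwosu $152,550; Chaudhri $276,300; Becker $142,800. Sum = $884,800.
Difference $884,750 − $884,800 = −$50 applied to largest allocation (Haddad): Haddad becomes $313,100.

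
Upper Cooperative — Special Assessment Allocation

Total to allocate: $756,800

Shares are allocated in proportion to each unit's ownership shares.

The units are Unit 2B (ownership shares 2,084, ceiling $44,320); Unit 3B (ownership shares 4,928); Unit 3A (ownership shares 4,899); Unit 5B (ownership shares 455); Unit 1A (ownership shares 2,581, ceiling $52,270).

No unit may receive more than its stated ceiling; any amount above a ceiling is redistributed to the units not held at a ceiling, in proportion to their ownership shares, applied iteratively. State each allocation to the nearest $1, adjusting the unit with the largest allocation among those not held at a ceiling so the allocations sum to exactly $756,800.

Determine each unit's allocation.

Sum of ownership shares: 14,947.
Unconstrained shares: Unit 2B 105,517.58; Unit 3B 249,515.65; Unit 3A 248,047.31; Unit 5B 23,037.67; Unit 1A 130,681.80.
Held at cap: Unit 2B ($44,320), Unit 1A ($52,270); residual $660,210 reallocated over remaining ownership shares 10,282.
Remaining shares: Unit 3B 316,428.21 → $316,428; Unit 3A 314,566.11 → $314,566; Unit 5B 29,215.67 → $29,216.

Unit 2B: $44,320; Unit 3B: $316,428; Unit 3A: $314,566; Unit 5B: $29,216; Unit 1A: $52,270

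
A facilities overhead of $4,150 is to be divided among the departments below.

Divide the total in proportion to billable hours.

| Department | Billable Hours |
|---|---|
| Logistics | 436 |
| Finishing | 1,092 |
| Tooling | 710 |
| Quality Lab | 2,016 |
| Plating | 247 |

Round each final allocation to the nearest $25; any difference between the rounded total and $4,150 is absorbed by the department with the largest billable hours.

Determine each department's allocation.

Combined billable hours = 4,501.
Pro-rata amounts: Logistics 436/4,501 × $4,150 = 402.00; Finishing 1,092/4,501 × $4,150 = 1,006.84; Tooling 710/4,501 × $4,150 = 654.63; Quality Lab 2,016/4,501 × $4,150 = 1,858.79; Plating 247/4,501 × $4,150 = 227.74.
After rounding ($25): Logistics $400; Finishing $1,000; Tooling $650; Quality Lab $1,850; Plating $225. Sum = $4,125.
Difference $4,150 − $4,125 = +$25 applied to largest billable hours (Quality Lab): Quality Lab becomes $1,875.

Logistics: $400 · Finishing: $1,000 · Tooling: $650 · Quality Lab: $1,875 · Plating: $225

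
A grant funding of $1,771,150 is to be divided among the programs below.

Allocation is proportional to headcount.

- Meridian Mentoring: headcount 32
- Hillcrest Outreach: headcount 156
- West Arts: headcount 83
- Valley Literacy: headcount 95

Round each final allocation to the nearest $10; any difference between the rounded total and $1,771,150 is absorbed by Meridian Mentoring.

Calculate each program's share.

Meridian Mentoring: $154,860; Hillcrest Outreach: $754,920; West Arts: $401,650; Valley Literacy: $459,720

Combined headcount = 366.
Proportional shares: Meridian Mentoring 32/366 × $1,771,150 = 154,854.64; Hillcrest Outreach 156/366 × $1,771,150 = 754,916.39; West Arts 83/366 × $1,771,150 = 401,654.23; Valley Literacy 95/366 × $1,771,150 = 459,724.73.
After rounding ($10): Meridian Mentoring $154,850; Hillcrest Outreach $754,920; West Arts $401,650; Valley Literacy $459,720. Sum = $1,771,140.
Difference $1,771,150 − $1,771,140 = +$10 applied to Meridian Mentoring: Meridian Mentoring becomes $154,860.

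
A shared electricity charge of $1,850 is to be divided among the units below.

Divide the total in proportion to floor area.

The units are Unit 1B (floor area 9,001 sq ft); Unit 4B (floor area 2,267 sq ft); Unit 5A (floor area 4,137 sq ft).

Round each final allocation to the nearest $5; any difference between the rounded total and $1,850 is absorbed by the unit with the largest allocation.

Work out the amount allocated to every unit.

Unit 1B: $1,085; Unit 4B: $270; Unit 5A: $495

Sum of floor area: 15,405.
Proportional shares: Unit 1B 9,001/15,405 × $1,850 = 1,080.94; Unit 4B 2,267/15,405 × $1,850 = 272.25; Unit 5A 4,137/15,405 × $1,850 = 496.82.
Rounded to nearest $5: Unit 1B $1,080; Unit 4B $270; Unit 5A $495. Sum = $1,845.
Difference $1,850 − $1,845 = +$5 applied to largest allocation (Unit 1B): Unit 1B becomes $1,085.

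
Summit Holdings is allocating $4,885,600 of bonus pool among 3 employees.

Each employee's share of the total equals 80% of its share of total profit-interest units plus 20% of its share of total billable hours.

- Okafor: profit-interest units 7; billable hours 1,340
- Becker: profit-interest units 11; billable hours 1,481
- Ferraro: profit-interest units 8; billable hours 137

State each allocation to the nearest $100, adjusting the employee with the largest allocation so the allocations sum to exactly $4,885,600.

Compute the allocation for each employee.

Okafor: $1,494,900 · Becker: $2,142,800 · Ferraro: $1,247,900

Profit-interest units total 26; billable hours total 2,958.
Composite weights (80% profit-interest units + 20% billable hours): Okafor 0.3060; Becker 0.4386; Ferraro 0.2554.
Unrounded shares: Okafor 1,494,927.03; Becker 2,142,808.35; Ferraro 1,247,864.62.
At nearest $100: Okafor $1,494,900; Becker $2,142,800; Ferraro $1,247,900. Sum = $4,885,600.
Sum already equals the total — no adjustment.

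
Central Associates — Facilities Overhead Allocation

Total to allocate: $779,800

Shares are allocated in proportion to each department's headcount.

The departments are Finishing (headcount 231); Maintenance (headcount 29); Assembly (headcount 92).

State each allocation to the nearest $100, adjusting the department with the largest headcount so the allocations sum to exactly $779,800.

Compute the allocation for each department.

Finishing: $511,800 · Maintenance: $64,200 · Assembly: $203,800

Total headcount = 352.
Proportional shares: Finishing 231/352 × $779,800 = 511,743.75; Maintenance 29/352 × $779,800 = 64,244.89; Assembly 92/352 × $779,800 = 203,811.36.
At nearest $100: Finishing $511,700; Maintenance $64,200; Assembly $203,800. Sum = $779,700.
Difference $779,800 − $779,700 = +$100 applied to largest headcount (Finishing): Finishing becomes $511,800.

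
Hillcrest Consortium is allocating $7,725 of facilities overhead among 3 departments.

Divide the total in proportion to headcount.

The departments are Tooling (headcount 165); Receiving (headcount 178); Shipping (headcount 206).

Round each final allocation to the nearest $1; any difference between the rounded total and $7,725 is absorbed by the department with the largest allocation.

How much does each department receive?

Combined headcount = 549.
Pro-rata amounts: Tooling 165/549 × $7,725 = 2,321.72; Receiving 178/549 × $7,725 = 2,504.64; Shipping 206/549 × $7,725 = 2,898.63.
Rounded to nearest $1: Tooling $2,322; Receiving $2,505; Shipping $2,899. Sum = $7,726.
Difference $7,725 − $7,726 = −$1 applied to largest allocation (Shipping): Shipping becomes $2,898.

Tooling: $2,322 · Receiving: $2,505 · Shipping: $2,898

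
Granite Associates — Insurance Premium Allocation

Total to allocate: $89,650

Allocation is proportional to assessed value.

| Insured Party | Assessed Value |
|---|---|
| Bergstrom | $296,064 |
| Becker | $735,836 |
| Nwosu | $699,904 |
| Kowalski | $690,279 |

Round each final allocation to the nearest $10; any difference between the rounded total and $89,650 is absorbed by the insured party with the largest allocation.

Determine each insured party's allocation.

Sum of assessed value: 2,422,083.
Proportional shares: Bergstrom 296,064/2,422,083 × $89,650 = 10,958.39; Becker 735,836/2,422,083 × $89,650 = 27,235.94; Nwosu 699,904/2,422,083 × $89,650 = 25,905.96; Kowalski 690,279/2,422,083 × $89,650 = 25,549.71.
After rounding ($10): Bergstrom $10,960; Becker $27,240; Nwosu $25,910; Kowalski $25,550. Sum = $89,660.
Difference $89,650 − $89,660 = −$10 applied to largest allocation (Becker): Becker becomes $27,230.

Bergstrom: $10,960 · Becker: $27,230 · Nwosu: $25,910 · Kowalski: $25,550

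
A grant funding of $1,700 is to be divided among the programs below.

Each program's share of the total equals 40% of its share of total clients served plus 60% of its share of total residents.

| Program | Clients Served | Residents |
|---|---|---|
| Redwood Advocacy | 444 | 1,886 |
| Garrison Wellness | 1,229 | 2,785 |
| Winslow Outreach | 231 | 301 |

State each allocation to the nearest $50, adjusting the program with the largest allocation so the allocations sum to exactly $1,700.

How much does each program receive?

Clients served total 1,904; residents total 4,972.
Blended shares (40% clients served + 60% residents): Redwood Advocacy 0.3209; Garrison Wellness 0.5943; Winslow Outreach 0.0849.
Proportional shares: Redwood Advocacy 545.48; Garrison Wellness 1,010.27; Winslow Outreach 144.25.
After rounding ($50): Redwood Advocacy $550; Garrison Wellness $1,000; Winslow Outreach $150. Sum = $1,700.
Rounded total matches; no reconciliation needed.

Redwood Advocacy: $550; Garrison Wellness: $1,000; Winslow Outreach: $150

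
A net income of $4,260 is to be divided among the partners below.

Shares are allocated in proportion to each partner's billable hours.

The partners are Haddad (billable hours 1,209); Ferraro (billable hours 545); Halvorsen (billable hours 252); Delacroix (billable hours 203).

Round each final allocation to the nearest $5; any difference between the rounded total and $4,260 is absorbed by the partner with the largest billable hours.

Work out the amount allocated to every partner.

Total billable hours = 2,209.
Proportional shares: Haddad 1,209/2,209 × $4,260 = 2,331.53; Ferraro 545/2,209 × $4,260 = 1,051.02; Halvorsen 252/2,209 × $4,260 = 485.98; Delacroix 203/2,209 × $4,260 = 391.48.
Rounded to nearest $5: Haddad $2,330; Ferraro $1,050; Halvorsen $485; Delacroix $390. Sum = $4,255.
Difference $4,260 − $4,255 = +$5 applied to largest billable hours (Haddad): Haddad becomes $2,335.

Haddad: $2,335 | Ferraro: $1,050 | Halvorsen: $485 | Delacroix: $390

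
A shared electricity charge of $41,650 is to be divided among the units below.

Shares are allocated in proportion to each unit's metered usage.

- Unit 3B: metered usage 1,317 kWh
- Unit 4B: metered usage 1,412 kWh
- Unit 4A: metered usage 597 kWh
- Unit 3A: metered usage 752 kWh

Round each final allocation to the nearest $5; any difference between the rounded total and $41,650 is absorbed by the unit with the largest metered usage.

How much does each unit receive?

Metered usage total: 4,078.
Raw shares: Unit 3B 1,317/4,078 × $41,650 = 13,450.97; Unit 4B 1,412/4,078 × $41,650 = 14,421.24; Unit 4A 597/4,078 × $41,650 = 6,097.36; Unit 3A 752/4,078 × $41,650 = 7,680.43.
Rounded to nearest $5: Unit 3B $13,450; Unit 4B $14,420; Unit 4A $6,095; Unit 3A $7,680. Sum = $41,645.
Difference $41,650 − $41,645 = +$5 applied to largest metered usage (Unit 4B): Unit 4B becomes $14,425.

Unit 3B: $13,450 · Unit 4B: $14,425 · Unit 4A: $6,095 · Unit 3A: $7,680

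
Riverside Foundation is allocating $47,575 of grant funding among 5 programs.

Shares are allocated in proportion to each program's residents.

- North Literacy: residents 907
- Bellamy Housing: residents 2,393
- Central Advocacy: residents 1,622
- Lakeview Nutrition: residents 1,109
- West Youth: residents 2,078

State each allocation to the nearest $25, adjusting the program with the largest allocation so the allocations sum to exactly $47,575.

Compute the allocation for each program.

Combined residents = 8,109.
Pro-rata amounts: North Literacy 907/8,109 × $47,575 = 5,321.31; Bellamy Housing 2,393/8,109 × $47,575 = 14,039.58; Central Advocacy 1,622/8,109 × $47,575 = 9,516.17; Lakeview Nutrition 1,109/8,109 × $47,575 = 6,506.43; West Youth 2,078/8,109 × $47,575 = 12,191.50.
Rounded to nearest $25: North Literacy $5,325; Bellamy Housing $14,050; Central Advocacy $9,525; Lakeview Nutrition $6,500; West Youth $12,200. Sum = $47,600.
Difference $47,575 − $47,600 = −$25 applied to largest allocation (Bellamy Housing): Bellamy Housing becomes $14,025.

North Literacy: $5,325; Bellamy Housing: $14,025; Central Advocacy: $9,525; Lakeview Nutrition: $6,500; West Youth: $12,200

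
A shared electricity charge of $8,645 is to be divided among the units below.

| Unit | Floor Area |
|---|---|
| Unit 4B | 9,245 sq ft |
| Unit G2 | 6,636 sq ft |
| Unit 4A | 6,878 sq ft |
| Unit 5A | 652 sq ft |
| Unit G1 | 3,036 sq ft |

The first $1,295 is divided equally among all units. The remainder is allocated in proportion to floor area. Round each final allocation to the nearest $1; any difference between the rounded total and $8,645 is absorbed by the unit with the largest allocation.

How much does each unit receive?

Unit 4B: $2,829 · Unit G2: $2,103 · Unit 4A: $2,170 · Unit 5A: $440 · Unit G1: $1,103

First tranche $1,295 split equally: $259 each.
Remainder $7,350 by floor area (total 26,447): Unit 4B 2,569.32 → $2,569; Unit G2 1,844.24 → $1,844; Unit 4A 1,911.49 → $1,911; Unit 5A 181.20 → $181; Unit G1 843.75 → $844.
Rounding difference +$1 on remainder applied to Unit 4B.
Totals: Unit 4B $259 + $2,570 = $2,829; Unit G2 $259 + $1,844 = $2,103; Unit 4A $259 + $1,911 = $2,170; Unit 5A $259 + $181 = $440; Unit G1 $259 + $844 = $1,103.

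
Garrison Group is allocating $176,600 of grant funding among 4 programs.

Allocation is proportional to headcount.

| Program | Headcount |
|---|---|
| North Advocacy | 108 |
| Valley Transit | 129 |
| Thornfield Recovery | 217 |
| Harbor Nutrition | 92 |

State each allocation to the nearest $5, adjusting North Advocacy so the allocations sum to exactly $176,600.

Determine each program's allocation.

Headcount total: 546.
Unrounded shares: North Advocacy 108/546 × $176,600 = 34,931.87; Valley Transit 129/546 × $176,600 = 41,724.18; Thornfield Recovery 217/546 × $176,600 = 70,187.18; Harbor Nutrition 92/546 × $176,600 = 29,756.78.
At nearest $5: North Advocacy $34,930; Valley Transit $41,725; Thornfield Recovery $70,185; Harbor Nutrition $29,755. Sum = $176,595.
Difference $176,600 − $176,595 = +$5 applied to North Advocacy: North Advocacy becomes $34,935.

North Advocacy: $34,935 · Valley Transit: $41,725 · Thornfield Recovery: $70,185 · Harbor Nutrition: $29,755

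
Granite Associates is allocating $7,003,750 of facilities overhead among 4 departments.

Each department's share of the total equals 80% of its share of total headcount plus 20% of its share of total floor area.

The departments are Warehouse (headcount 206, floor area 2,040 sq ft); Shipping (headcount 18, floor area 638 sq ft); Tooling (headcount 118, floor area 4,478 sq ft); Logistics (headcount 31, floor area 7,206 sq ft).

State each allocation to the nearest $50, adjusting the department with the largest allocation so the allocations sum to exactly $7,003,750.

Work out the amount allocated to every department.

Totals — headcount 373, floor area 14,362.
Blended shares (80% headcount + 20% floor area): Warehouse 0.4702; Shipping 0.0475; Tooling 0.3154; Logistics 0.1668.
Pro-rata amounts: Warehouse 3,293,382.86; Shipping 332,611.27; Tooling 2,209,277.70; Logistics 1,168,478.17.
At nearest $50: Warehouse $3,293,400; Shipping $332,600; Tooling $2,209,300; Logistics $1,168,500. Sum = $7,003,800.
Difference $7,003,750 − $7,003,800 = −$50 applied to largest allocation (Warehouse): Warehouse becomes $3,293,350.

Warehouse: $3,293,350; Shipping: $332,600; Tooling: $2,209,300; Logistics: $1,168,500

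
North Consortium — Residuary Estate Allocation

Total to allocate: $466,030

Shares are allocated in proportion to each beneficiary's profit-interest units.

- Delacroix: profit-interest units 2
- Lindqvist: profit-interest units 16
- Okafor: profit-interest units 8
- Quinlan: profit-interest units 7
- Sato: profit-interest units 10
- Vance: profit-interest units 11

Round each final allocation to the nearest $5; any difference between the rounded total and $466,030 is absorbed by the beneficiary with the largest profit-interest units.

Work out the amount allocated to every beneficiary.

Sum of profit-interest units: 54.
Raw shares: Delacroix 2/54 × $466,030 = 17,260.37; Lindqvist 16/54 × $466,030 = 138,082.96; Okafor 8/54 × $466,030 = 69,041.48; Quinlan 7/54 × $466,030 = 60,411.30; Sato 10/54 × $466,030 = 86,301.85; Vance 11/54 × $466,030 = 94,932.04.
After rounding ($5): Delacroix $17,260; Lindqvist $138,085; Okafor $69,040; Quinlan $60,410; Sato $86,300; Vance $94,930. Sum = $466,025.
Difference $466,030 − $466,025 = +$5 applied to largest profit-interest units (Lindqvist): Lindqvist becomes $138,090.

Delacroix: $17,260 · Lindqvist: $138,090 · Okafor: $69,040 · Quinlan: $60,410 · Sato: $86,300 · Vance: $94,930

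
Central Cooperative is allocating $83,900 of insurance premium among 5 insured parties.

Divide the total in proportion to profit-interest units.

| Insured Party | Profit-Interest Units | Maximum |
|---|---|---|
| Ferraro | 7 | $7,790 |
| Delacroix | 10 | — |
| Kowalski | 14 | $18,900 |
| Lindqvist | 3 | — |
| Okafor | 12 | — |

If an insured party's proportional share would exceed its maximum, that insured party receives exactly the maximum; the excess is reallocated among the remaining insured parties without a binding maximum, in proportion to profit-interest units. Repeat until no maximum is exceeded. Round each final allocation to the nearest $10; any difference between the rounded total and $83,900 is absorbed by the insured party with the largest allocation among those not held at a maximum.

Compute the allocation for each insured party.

Ferraro: $7,790 | Delacroix: $22,880 | Kowalski: $18,900 | Lindqvist: $6,870 | Okafor: $27,460

Sum of profit-interest units: 46.
Unconstrained shares: Ferraro 12,767.39; Delacroix 18,239.13; Kowalski 25,534.78; Lindqvist 5,471.74; Okafor 21,886.96.
Cap binds for Ferraro ($7,790), Kowalski ($18,900); residual $57,210 reallocated over remaining profit-interest units 25.
Remaining shares: Delacroix 22,884.00 → $22,880; Lindqvist 6,865.20 → $6,870; Okafor 27,460.80 → $27,460.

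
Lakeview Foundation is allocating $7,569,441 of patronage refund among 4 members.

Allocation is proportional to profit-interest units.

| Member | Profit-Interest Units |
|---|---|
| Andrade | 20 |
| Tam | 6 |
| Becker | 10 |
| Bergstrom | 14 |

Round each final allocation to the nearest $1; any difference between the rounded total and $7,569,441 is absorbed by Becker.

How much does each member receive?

Total profit-interest units = 50.
Unrounded shares: Andrade 20/50 × $7,569,441 = 3,027,776.40; Tam 6/50 × $7,569,441 = 908,332.92; Becker 10/50 × $7,569,441 = 1,513,888.20; Bergstrom 14/50 × $7,569,441 = 2,119,443.48.
Rounded to nearest $1: Andrade $3,027,776; Tam $908,333; Becker $1,513,888; Bergstrom $2,119,443. Sum = $7,569,440.
Difference $7,569,441 − $7,569,440 = +$1 applied to Becker: Becker becomes $1,513,889.

Andrade: $3,027,776 · Tam: $908,333 · Becker: $1,513,889 · Bergstrom: $2,119,443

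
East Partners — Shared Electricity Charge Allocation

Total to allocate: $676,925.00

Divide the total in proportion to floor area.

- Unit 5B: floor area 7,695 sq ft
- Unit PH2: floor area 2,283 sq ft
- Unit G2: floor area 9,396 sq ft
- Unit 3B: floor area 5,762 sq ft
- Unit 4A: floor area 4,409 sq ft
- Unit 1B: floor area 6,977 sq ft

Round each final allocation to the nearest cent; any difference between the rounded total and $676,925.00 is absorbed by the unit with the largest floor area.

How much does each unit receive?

Floor area total: 7,695 + 2,283 + 9,396 + 5,762 + 4,409 + 6,977 = 36,522.
Proportional shares: Unit 5B 142,624.6612; Unit PH2 42,314.7630; Unit G2 174,152.2178; Unit 3B 106,797.0497; Unit 4A 81,719.5752; Unit 1B 129,316.7331.
At nearest cent: Unit 5B $142,624.66; Unit PH2 $42,314.76; Unit G2 $174,152.22; Unit 3B $106,797.05; Unit 4A $81,719.58; Unit 1B $129,316.73. Sum = $676,925.00.
Rounded total matches; no reconciliation needed.

Unit 5B: $142,624.66 · Unit PH2: $42,314.76 · Unit G2: $174,152.22 · Unit 3B: $106,797.05 · Unit 4A: $81,719.58 · Unit 1B: $129,316.73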